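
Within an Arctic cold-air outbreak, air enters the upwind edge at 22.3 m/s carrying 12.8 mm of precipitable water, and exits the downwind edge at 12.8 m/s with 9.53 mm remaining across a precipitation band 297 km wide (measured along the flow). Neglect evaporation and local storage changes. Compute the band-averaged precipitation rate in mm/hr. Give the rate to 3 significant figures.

Column moisture flux per unit crosswind length is F = V × PW.
Inflow: F_in = 22.3 × 12.8 = 285.44 mm·m/s
Outflow: F_out = 12.8 × 9.53 = 121.984 mm·m/s
Steady-state rate R = (F_in − F_out)/L = (285.44 − 121.984) / 297000 m = 5.504e-04 mm/s.
R = 5.504e-04 × 3600 = 1.98 mm/hr.

R ≈ 1.98 mm/hr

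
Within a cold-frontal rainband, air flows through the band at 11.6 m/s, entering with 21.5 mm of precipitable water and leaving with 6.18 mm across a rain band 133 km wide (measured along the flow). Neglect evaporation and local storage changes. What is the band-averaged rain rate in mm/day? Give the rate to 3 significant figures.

Column moisture flux per unit crosswind length is F = V × PW.
Inflow: F_in = 11.6 × 21.5 = 249.4 mm·m/s
Outflow: F_out = 11.6 × 6.18 = 71.688 mm·m/s
Steady-state rate R = (F_in − F_out)/L = (249.4 − 71.688) / 133000 m = 1.336e-03 mm/s.
R = 1.336e-03 × 3600 × 24 = 115 mm/day.

R ≈ 115 mm/day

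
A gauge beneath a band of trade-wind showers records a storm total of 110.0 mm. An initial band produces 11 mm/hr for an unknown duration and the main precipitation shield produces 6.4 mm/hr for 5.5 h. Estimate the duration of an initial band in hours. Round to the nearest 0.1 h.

Known phases: 6.4 × 5.5 = 35.2 mm.
Remaining depth = 110.0 − 35.2 = 74.8 mm.
Duration = 74.8 / 11 = 6.8 h.

duration ≈ 6.8 h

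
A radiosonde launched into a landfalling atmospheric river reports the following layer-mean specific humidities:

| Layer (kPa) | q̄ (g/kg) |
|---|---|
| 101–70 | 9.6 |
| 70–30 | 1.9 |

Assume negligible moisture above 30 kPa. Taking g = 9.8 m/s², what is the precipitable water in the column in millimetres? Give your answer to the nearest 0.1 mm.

PW ≈ 38.1 mm

Precipitable water is the column-integrated vapour mass per unit area: PW = (1/g) Σ q̄ Δp, with q in kg/kg and Δp in Pa (1 kg/m² of water = 1 mm).
Layer 101–70 kPa: Δp = 310 hPa = 31000 Pa, q̄ = 0.0096 kg/kg → 0.0096 × 31000 / 9.8 = 30.37 mm
Layer 70–30 kPa: Δp = 400 hPa = 40000 Pa, q̄ = 0.0019 kg/kg → 0.0019 × 40000 / 9.8 = 7.76 mm
PW = 30.37 + 7.76 = 38.13 ≈ 38.1 mm.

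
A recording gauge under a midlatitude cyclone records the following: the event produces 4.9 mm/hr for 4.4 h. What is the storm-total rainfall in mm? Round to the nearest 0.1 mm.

Total = Σ Rᵢ Δtᵢ = 4.9 × 4.4
      = 21.56 = 21.6 mm.

total ≈ 21.6 mm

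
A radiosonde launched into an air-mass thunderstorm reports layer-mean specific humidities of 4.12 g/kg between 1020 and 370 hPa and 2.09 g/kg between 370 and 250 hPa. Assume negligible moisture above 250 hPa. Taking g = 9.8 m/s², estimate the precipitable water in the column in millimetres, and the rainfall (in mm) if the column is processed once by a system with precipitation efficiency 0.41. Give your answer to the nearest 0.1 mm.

Precipitable water is the column-integrated vapour mass per unit area: PW = (1/g) Σ q̄ Δp, with q in kg/kg and Δp in Pa (1 kg/m² of water = 1 mm).
Layer 1020–370 hPa: Δp = 650 hPa = 65000 Pa, q̄ = 0.00412 kg/kg → 0.00412 × 65000 / 9.8 = 27.33 mm
Layer 370–250 hPa: Δp = 120 hPa = 12000 Pa, q̄ = 0.00209 kg/kg → 0.00209 × 12000 / 9.8 = 2.56 mm
PW = 27.33 + 2.56 = 29.89 ≈ 29.9 mm.
Rainfall = ε × PW = 0.41 × 29.9 = 12.3 mm.

PW ≈ 29.9 mm; rainfall ≈ 12.3 mm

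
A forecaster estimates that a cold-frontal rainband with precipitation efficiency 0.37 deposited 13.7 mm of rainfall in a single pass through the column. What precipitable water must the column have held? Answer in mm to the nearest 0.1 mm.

PW ≈ 37.0 mm

PW = rainfall / ε = 13.7 / 0.37 = 37.0 mm.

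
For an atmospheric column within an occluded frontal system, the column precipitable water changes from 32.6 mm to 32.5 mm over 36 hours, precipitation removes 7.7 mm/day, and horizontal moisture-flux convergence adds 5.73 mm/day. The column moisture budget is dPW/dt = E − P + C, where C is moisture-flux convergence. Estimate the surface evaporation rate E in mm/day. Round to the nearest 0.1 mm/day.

E ≈ 1.9 mm/day

dPW/dt = (32.5 − 32.6) mm / (36/24 day) = -0.067 mm/day.
E = dPW/dt + P − C = (-0.067) + 7.7 − (5.73) = 1.9 mm/day.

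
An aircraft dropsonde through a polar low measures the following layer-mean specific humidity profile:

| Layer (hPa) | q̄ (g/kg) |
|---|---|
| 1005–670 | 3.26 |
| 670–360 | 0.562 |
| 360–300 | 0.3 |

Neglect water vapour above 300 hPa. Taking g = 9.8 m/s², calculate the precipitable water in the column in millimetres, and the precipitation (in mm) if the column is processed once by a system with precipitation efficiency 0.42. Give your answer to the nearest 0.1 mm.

PW ≈ 13.1 mm; precipitation ≈ 5.5 mm

Precipitable water is the column-integrated vapour mass per unit area: PW = (1/g) Σ q̄ Δp, with q in kg/kg and Δp in Pa (1 kg/m² of water = 1 mm).
Layer 1005–670 hPa: Δp = 335 hPa = 33500 Pa, q̄ = 0.00326 kg/kg → 0.00326 × 33500 / 9.8 = 11.14 mm
Layer 670–360 hPa: Δp = 310 hPa = 31000 Pa, q̄ = 0.000562 kg/kg → 0.000562 × 31000 / 9.8 = 1.78 mm
Layer 360–300 hPa: Δp = 60 hPa = 6000 Pa, q̄ = 0.0003 kg/kg → 0.0003 × 6000 / 9.8 = 0.18 mm
PW = 11.14 + 1.78 + 0.18 = 13.10 ≈ 13.1 mm.
Precipitation = ε × PW = 0.42 × 13.1 = 5.5 mm.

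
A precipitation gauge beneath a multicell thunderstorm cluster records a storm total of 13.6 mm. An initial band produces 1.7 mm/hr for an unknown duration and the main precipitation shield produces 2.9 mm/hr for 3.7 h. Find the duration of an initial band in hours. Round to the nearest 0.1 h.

duration ≈ 1.7 h

Known phases: 2.9 × 3.7 = 10.73 mm.
Remaining depth = 13.6 − 10.73 = 2.87 mm.
Duration = 2.87 / 1.7 = 1.7 h.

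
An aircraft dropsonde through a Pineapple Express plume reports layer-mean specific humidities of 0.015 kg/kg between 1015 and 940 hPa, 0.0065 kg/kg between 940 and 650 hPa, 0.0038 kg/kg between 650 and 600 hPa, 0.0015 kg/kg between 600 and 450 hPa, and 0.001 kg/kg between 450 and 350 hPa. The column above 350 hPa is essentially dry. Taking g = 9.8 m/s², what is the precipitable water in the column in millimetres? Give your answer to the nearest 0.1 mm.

Precipitable water is the column-integrated vapour mass per unit area: PW = (1/g) Σ q̄ Δp, with q in kg/kg and Δp in Pa (1 kg/m² of water = 1 mm).
Layer 1015–940 hPa: Δp = 75 hPa = 7500 Pa, q̄ = 0.015 kg/kg → 0.015 × 7500 / 9.8 = 11.48 mm
Layer 940–650 hPa: Δp = 290 hPa = 29000 Pa, q̄ = 0.0065 kg/kg → 0.0065 × 29000 / 9.8 = 19.23 mm
Layer 650–600 hPa: Δp = 50 hPa = 5000 Pa, q̄ = 0.0038 kg/kg → 0.0038 × 5000 / 9.8 = 1.94 mm
Layer 600–450 hPa: Δp = 150 hPa = 15000 Pa, q̄ = 0.0015 kg/kg → 0.0015 × 15000 / 9.8 = 2.30 mm
Layer 450–350 hPa: Δp = 100 hPa = 10000 Pa, q̄ = 0.001 kg/kg → 0.001 × 10000 / 9.8 = 1.02 mm
PW = 11.48 + 19.23 + 1.94 + 2.30 + 1.02 = 35.97 ≈ 36.0 mm.

PW ≈ 36.0 mm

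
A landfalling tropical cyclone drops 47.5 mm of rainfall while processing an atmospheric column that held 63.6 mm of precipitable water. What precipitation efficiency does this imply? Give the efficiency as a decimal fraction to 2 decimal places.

ε ≈ 0.75

ε = rainfall / PW = 47.5 / 63.6 = 0.75.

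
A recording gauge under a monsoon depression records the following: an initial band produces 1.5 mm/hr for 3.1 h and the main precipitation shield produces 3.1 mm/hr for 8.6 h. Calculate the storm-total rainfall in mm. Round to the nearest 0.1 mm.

total ≈ 31.3 mm

Total = Σ Rᵢ Δtᵢ = 1.5 × 3.1 + 3.1 × 8.6
      = 4.65 + 26.66 = 31.3 mm.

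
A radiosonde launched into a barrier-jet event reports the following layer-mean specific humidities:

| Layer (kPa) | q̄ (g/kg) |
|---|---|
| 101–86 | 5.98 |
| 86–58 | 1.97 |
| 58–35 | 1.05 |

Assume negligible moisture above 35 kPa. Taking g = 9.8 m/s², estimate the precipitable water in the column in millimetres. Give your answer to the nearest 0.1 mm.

Precipitable water is the column-integrated vapour mass per unit area: PW = (1/g) Σ q̄ Δp, with q in kg/kg and Δp in Pa (1 kg/m² of water = 1 mm).
Layer 101–86 kPa: Δp = 150 hPa = 15000 Pa, q̄ = 0.00598 kg/kg → 0.00598 × 15000 / 9.8 = 9.15 mm
Layer 86–58 kPa: Δp = 280 hPa = 28000 Pa, q̄ = 0.00197 kg/kg → 0.00197 × 28000 / 9.8 = 5.63 mm
Layer 58–35 kPa: Δp = 230 hPa = 23000 Pa, q̄ = 0.00105 kg/kg → 0.00105 × 23000 / 9.8 = 2.46 mm
PW = 9.15 + 5.63 + 2.46 = 17.24 ≈ 17.2 mm.

PW ≈ 17.2 mm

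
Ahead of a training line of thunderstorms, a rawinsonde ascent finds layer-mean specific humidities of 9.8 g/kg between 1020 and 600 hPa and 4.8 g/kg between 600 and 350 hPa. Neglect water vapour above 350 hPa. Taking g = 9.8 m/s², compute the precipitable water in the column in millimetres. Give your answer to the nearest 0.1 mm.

Precipitable water is the column-integrated vapour mass per unit area: PW = (1/g) Σ q̄ Δp, with q in kg/kg and Δp in Pa (1 kg/m² of water = 1 mm).
Layer 1020–600 hPa: Δp = 420 hPa = 42000 Pa, q̄ = 0.0098 kg/kg → 0.0098 × 42000 / 9.8 = 42.00 mm
Layer 600–350 hPa: Δp = 250 hPa = 25000 Pa, q̄ = 0.0048 kg/kg → 0.0048 × 25000 / 9.8 = 12.24 mm
PW = 42.00 + 12.24 = 54.24 ≈ 54.2 mm.

PW ≈ 54.2 mm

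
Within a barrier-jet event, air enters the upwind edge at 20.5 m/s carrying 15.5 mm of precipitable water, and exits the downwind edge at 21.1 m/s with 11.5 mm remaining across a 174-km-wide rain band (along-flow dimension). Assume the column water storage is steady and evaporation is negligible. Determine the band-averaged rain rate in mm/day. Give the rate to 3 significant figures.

Column moisture flux per unit crosswind length is F = V × PW.
Inflow: F_in = 20.5 × 15.5 = 317.75 mm·m/s
Outflow: F_out = 21.1 × 11.5 = 242.65 mm·m/s
Steady-state rate R = (F_in − F_out)/L = (317.75 − 242.65) / 174000 m = 4.316e-04 mm/s.
R = 4.316e-04 × 3600 × 24 = 37.3 mm/day.

R ≈ 37.3 mm/day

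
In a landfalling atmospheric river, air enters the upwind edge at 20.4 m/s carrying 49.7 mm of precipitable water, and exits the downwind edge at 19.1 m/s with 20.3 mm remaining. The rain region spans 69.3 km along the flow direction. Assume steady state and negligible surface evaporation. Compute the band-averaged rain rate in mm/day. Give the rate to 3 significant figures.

Column moisture flux per unit crosswind length is F = V × PW.
Inflow: F_in = 20.4 × 49.7 = 1013.88 mm·m/s
Outflow: F_out = 19.1 × 20.3 = 387.73 mm·m/s
Steady-state rate R = (F_in − F_out)/L = (1013.88 − 387.73) / 69300 m = 9.035e-03 mm/s.
R = 9.035e-03 × 3600 × 24 = 781 mm/day.

R ≈ 781 mm/day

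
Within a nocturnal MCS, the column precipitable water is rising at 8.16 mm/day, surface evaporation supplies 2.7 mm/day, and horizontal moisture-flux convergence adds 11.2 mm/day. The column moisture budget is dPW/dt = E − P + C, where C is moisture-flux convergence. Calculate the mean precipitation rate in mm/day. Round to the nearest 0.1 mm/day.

P ≈ 5.7 mm/day

dPW/dt = +8.16 mm/day.
P = E + C − dPW/dt = 2.7 + (11.2) − (+8.16) = 5.7 mm/day.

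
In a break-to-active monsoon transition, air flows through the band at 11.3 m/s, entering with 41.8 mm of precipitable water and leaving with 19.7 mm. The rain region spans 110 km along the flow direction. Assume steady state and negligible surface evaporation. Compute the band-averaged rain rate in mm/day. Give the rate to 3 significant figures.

R ≈ 196 mm/day

Column moisture flux per unit crosswind length is F = V × PW.
Inflow: F_in = 11.3 × 41.8 = 472.34 mm·m/s
Outflow: F_out = 11.3 × 19.7 = 222.61 mm·m/s
Steady-state rate R = (F_in − F_out)/L = (472.34 − 222.61) / 110000 m = 2.270e-03 mm/s.
R = 2.270e-03 × 3600 × 24 = 196 mm/day.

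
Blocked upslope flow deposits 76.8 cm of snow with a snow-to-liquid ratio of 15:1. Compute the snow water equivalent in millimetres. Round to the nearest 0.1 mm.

SWE = snow depth / ratio = 76.8 cm / 15 = 5.120 cm = 51.2 mm.

SWE ≈ 51.2 mm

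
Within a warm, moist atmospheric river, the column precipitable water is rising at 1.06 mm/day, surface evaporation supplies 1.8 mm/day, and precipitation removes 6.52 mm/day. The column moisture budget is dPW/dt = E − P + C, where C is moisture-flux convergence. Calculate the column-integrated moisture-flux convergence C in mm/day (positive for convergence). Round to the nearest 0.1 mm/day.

dPW/dt = +1.06 mm/day.
C = dPW/dt − E + P = (+1.06) − 1.8 + 6.52 = 5.8 mm/day.

C ≈ 5.8 mm/day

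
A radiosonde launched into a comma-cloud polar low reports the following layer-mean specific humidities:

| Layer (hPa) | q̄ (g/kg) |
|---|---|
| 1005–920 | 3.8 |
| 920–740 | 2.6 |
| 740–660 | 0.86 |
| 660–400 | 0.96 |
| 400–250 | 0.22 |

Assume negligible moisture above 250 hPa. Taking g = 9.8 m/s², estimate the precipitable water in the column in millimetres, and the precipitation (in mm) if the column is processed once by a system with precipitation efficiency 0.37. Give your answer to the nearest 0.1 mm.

PW ≈ 11.7 mm; precipitation ≈ 4.3 mm

Precipitable water is the column-integrated vapour mass per unit area: PW = (1/g) Σ q̄ Δp, with q in kg/kg and Δp in Pa (1 kg/m² of water = 1 mm).
Layer 1005–920 hPa: Δp = 85 hPa = 8500 Pa, q̄ = 0.0038 kg/kg → 0.0038 × 8500 / 9.8 = 3.30 mm
Layer 920–740 hPa: Δp = 180 hPa = 18000 Pa, q̄ = 0.0026 kg/kg → 0.0026 × 18000 / 9.8 = 4.78 mm
Layer 740–660 hPa: Δp = 80 hPa = 8000 Pa, q̄ = 0.00086 kg/kg → 0.00086 × 8000 / 9.8 = 0.70 mm
Layer 660–400 hPa: Δp = 260 hPa = 26000 Pa, q̄ = 0.00096 kg/kg → 0.00096 × 26000 / 9.8 = 2.55 mm
Layer 400–250 hPa: Δp = 150 hPa = 15000 Pa, q̄ = 0.00022 kg/kg → 0.00022 × 15000 / 9.8 = 0.34 mm
PW = 3.30 + 4.78 + 0.70 + 2.55 + 0.34 = 11.67 ≈ 11.7 mm.
Precipitation = ε × PW = 0.37 × 11.7 = 4.3 mm.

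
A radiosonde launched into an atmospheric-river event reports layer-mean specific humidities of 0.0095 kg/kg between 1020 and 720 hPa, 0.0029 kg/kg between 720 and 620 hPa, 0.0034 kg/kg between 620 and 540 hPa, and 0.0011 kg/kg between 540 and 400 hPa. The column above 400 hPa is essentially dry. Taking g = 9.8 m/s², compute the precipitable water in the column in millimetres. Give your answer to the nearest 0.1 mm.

Precipitable water is the column-integrated vapour mass per unit area: PW = (1/g) Σ q̄ Δp, with q in kg/kg and Δp in Pa (1 kg/m² of water = 1 mm).
Layer 1020–720 hPa: Δp = 300 hPa = 30000 Pa, q̄ = 0.0095 kg/kg → 0.0095 × 30000 / 9.8 = 29.08 mm
Layer 720–620 hPa: Δp = 100 hPa = 10000 Pa, q̄ = 0.0029 kg/kg → 0.0029 × 10000 / 9.8 = 2.96 mm
Layer 620–540 hPa: Δp = 80 hPa = 8000 Pa, q̄ = 0.0034 kg/kg → 0.0034 × 8000 / 9.8 = 2.78 mm
Layer 540–400 hPa: Δp = 140 hPa = 14000 Pa, q̄ = 0.0011 kg/kg → 0.0011 × 14000 / 9.8 = 1.57 mm
PW = 29.08 + 2.96 + 2.78 + 1.57 = 36.39 ≈ 36.4 mm.

PW ≈ 36.4 mm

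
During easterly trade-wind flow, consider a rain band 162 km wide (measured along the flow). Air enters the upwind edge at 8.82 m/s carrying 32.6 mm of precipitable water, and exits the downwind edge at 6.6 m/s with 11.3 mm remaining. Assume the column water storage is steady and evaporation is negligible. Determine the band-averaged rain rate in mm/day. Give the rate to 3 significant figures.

R ≈ 114 mm/day

Column moisture flux per unit crosswind length is F = V × PW.
Inflow: F_in = 8.82 × 32.6 = 287.532 mm·m/s
Outflow: F_out = 6.6 × 11.3 = 74.58 mm·m/s
Steady-state rate R = (F_in − F_out)/L = (287.532 − 74.58) / 162000 m = 1.315e-03 mm/s.
R = 1.315e-03 × 3600 × 24 = 114 mm/day.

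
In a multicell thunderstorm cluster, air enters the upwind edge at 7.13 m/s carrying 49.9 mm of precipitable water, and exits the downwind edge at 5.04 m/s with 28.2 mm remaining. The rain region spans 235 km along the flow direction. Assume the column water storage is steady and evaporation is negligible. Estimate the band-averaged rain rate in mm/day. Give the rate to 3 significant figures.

R ≈ 78.6 mm/day

Column moisture flux per unit crosswind length is F = V × PW.
Inflow: F_in = 7.13 × 49.9 = 355.787 mm·m/s
Outflow: F_out = 5.04 × 28.2 = 142.128 mm·m/s
Steady-state rate R = (F_in − F_out)/L = (355.787 − 142.128) / 235000 m = 9.092e-04 mm/s.
R = 9.092e-04 × 3600 × 24 = 78.6 mm/day.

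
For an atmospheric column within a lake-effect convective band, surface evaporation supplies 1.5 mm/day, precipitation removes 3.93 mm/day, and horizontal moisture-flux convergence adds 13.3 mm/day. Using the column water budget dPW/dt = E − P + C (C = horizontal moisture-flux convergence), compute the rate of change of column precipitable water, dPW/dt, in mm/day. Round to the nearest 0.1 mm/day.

dPW/dt = E − P + C = 1.5 − 3.93 + (13.3) = 10.9 mm/day.

dPW/dt ≈ 10.9 mm/day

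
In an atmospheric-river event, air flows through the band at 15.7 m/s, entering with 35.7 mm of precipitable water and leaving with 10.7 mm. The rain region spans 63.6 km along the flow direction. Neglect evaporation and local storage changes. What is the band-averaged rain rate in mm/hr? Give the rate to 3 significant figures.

Column moisture flux per unit crosswind length is F = V × PW.
Inflow: F_in = 15.7 × 35.7 = 560.49 mm·m/s
Outflow: F_out = 15.7 × 10.7 = 167.99 mm·m/s
Steady-state rate R = (F_in − F_out)/L = (560.49 − 167.99) / 63600 m = 6.171e-03 mm/s.
R = 6.171e-03 × 3600 = 22.2 mm/hr.

R ≈ 22.2 mm/hr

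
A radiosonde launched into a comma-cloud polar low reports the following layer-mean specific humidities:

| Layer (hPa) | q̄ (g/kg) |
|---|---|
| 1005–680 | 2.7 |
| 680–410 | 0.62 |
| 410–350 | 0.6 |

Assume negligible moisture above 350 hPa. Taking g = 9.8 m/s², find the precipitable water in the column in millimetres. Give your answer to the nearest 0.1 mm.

Precipitable water is the column-integrated vapour mass per unit area: PW = (1/g) Σ q̄ Δp, with q in kg/kg and Δp in Pa (1 kg/m² of water = 1 mm).
Layer 1005–680 hPa: Δp = 325 hPa = 32500 Pa, q̄ = 0.0027 kg/kg → 0.0027 × 32500 / 9.8 = 8.95 mm
Layer 680–410 hPa: Δp = 270 hPa = 27000 Pa, q̄ = 0.00062 kg/kg → 0.00062 × 27000 / 9.8 = 1.71 mm
Layer 410–350 hPa: Δp = 60 hPa = 6000 Pa, q̄ = 0.0006 kg/kg → 0.0006 × 6000 / 9.8 = 0.37 mm
PW = 8.95 + 1.71 + 0.37 = 11.03 ≈ 11.0 mm.

PW ≈ 11.0 mm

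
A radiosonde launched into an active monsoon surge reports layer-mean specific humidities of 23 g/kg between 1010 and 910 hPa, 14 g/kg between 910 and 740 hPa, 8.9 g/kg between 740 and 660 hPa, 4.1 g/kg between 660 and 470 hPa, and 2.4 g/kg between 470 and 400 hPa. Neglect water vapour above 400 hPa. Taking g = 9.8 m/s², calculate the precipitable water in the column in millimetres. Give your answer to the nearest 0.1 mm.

PW ≈ 64.7 mm

Precipitable water is the column-integrated vapour mass per unit area: PW = (1/g) Σ q̄ Δp, with q in kg/kg and Δp in Pa (1 kg/m² of water = 1 mm).
Layer 1010–910 hPa: Δp = 100 hPa = 10000 Pa, q̄ = 0.023 kg/kg → 0.023 × 10000 / 9.8 = 23.47 mm
Layer 910–740 hPa: Δp = 170 hPa = 17000 Pa, q̄ = 0.014 kg/kg → 0.014 × 17000 / 9.8 = 24.29 mm
Layer 740–660 hPa: Δp = 80 hPa = 8000 Pa, q̄ = 0.0089 kg/kg → 0.0089 × 8000 / 9.8 = 7.27 mm
Layer 660–470 hPa: Δp = 190 hPa = 19000 Pa, q̄ = 0.0041 kg/kg → 0.0041 × 19000 / 9.8 = 7.95 mm
Layer 470–400 hPa: Δp = 70 hPa = 7000 Pa, q̄ = 0.0024 kg/kg → 0.0024 × 7000 / 9.8 = 1.71 mm
PW = 23.47 + 24.29 + 7.27 + 7.95 + 1.71 = 64.69 ≈ 64.7 mm.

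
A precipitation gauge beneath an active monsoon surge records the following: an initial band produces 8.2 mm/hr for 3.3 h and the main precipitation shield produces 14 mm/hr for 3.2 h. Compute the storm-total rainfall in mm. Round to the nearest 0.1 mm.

Total = Σ Rᵢ Δtᵢ = 8.2 × 3.3 + 14 × 3.2
      = 27.06 + 44.8 = 71.9 mm.

total ≈ 71.9 mm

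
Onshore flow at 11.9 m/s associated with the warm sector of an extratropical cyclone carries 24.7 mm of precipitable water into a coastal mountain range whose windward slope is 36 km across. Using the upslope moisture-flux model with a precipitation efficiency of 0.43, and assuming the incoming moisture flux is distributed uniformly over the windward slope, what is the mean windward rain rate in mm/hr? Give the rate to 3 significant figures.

Incoming column moisture flux per unit ridge length: F = V × PW = 11.9 × 24.7 = 293.93 mm·m/s.
Spread over the 36 km slope with efficiency ε = 0.43: R = ε·F/W = 0.43 × 293.93 / 36000 m = 3.511e-03 mm/s.
R = 3.511e-03 × 3600 = 12.6 mm/hr.

R ≈ 12.6 mm/hr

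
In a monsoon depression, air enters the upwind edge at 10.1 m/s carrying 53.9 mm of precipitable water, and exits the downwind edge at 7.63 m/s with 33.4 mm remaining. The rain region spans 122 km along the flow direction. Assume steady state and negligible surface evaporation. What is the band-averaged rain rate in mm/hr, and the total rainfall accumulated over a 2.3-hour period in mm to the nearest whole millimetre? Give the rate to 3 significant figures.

Column moisture flux per unit crosswind length is F = V × PW.
Inflow: F_in = 10.1 × 53.9 = 544.39 mm·m/s
Outflow: F_out = 7.63 × 33.4 = 254.842 mm·m/s
Steady-state rate R = (F_in − F_out)/L = (544.39 − 254.842) / 122000 m = 2.373e-03 mm/s.
R = 2.373e-03 × 3600 = 8.54 mm/hr.
Over 2.3 h: total = 8.54 × 2.3 = 19.642 ≈ 20 mm.

R ≈ 8.54 mm/hr; total ≈ 20 mm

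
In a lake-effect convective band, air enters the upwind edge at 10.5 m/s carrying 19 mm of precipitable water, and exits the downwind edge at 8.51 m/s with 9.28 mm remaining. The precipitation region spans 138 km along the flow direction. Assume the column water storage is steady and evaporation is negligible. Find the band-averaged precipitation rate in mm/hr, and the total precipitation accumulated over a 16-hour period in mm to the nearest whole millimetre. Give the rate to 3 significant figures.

Column moisture flux per unit crosswind length is F = V × PW.
Inflow: F_in = 10.5 × 19 = 199.5 mm·m/s
Outflow: F_out = 8.51 × 9.28 = 78.9728 mm·m/s
Steady-state rate R = (F_in − F_out)/L = (199.5 − 78.9728) / 138000 m = 8.734e-04 mm/s.
R = 8.734e-04 × 3600 = 3.14 mm/hr.
Over 16 h: total = 3.14 × 16 = 50.24 ≈ 50 mm.

R ≈ 3.14 mm/hr; total ≈ 50 mm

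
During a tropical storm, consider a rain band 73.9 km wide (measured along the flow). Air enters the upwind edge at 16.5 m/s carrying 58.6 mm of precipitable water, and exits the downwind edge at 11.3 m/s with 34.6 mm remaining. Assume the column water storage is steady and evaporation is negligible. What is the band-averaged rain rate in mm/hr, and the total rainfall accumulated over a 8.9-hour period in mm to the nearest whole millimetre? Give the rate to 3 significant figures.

R ≈ 28.1 mm/hr; total ≈ 250 mm

Column moisture flux per unit crosswind length is F = V × PW.
Inflow: F_in = 16.5 × 58.6 = 966.9 mm·m/s
Outflow: F_out = 11.3 × 34.6 = 390.98 mm·m/s
Steady-state rate R = (F_in − F_out)/L = (966.9 − 390.98) / 73900 m = 7.793e-03 mm/s.
R = 7.793e-03 × 3600 = 28.1 mm/hr.
Over 8.9 h: total = 28.1 × 8.9 = 250.09 ≈ 250 mm.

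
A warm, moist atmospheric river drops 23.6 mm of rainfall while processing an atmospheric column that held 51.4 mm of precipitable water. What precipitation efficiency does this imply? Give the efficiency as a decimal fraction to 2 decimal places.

ε = rainfall / PW = 23.6 / 51.4 = 0.46.

ε ≈ 0.46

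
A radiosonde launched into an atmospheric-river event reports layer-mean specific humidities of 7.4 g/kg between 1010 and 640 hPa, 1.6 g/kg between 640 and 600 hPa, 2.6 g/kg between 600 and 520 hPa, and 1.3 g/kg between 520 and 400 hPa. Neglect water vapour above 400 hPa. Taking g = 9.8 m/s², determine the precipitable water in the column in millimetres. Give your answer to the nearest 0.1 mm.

PW ≈ 32.3 mm

Precipitable water is the column-integrated vapour mass per unit area: PW = (1/g) Σ q̄ Δp, with q in kg/kg and Δp in Pa (1 kg/m² of water = 1 mm).
Layer 1010–640 hPa: Δp = 370 hPa = 37000 Pa, q̄ = 0.0074 kg/kg → 0.0074 × 37000 / 9.8 = 27.94 mm
Layer 640–600 hPa: Δp = 40 hPa = 4000 Pa, q̄ = 0.0016 kg/kg → 0.0016 × 4000 / 9.8 = 0.65 mm
Layer 600–520 hPa: Δp = 80 hPa = 8000 Pa, q̄ = 0.0026 kg/kg → 0.0026 × 8000 / 9.8 = 2.12 mm
Layer 520–400 hPa: Δp = 120 hPa = 12000 Pa, q̄ = 0.0013 kg/kg → 0.0013 × 12000 / 9.8 = 1.59 mm
PW = 27.94 + 0.65 + 2.12 + 1.59 = 32.30 ≈ 32.3 mm.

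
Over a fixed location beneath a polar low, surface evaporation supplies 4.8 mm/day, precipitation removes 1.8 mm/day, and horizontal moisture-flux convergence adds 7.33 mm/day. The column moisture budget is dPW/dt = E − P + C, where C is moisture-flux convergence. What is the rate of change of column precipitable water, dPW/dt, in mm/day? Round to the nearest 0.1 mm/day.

dPW/dt ≈ 10.3 mm/day

dPW/dt = E − P + C = 4.8 − 1.8 + (7.33) = 10.3 mm/day.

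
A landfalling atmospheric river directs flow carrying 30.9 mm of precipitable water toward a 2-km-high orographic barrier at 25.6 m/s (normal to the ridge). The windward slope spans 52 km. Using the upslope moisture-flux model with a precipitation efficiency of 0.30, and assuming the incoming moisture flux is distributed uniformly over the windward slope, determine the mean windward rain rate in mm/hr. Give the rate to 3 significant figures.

R ≈ 16.4 mm/hr

Incoming column moisture flux per unit ridge length: F = V × PW = 25.6 × 30.9 = 791.04 mm·m/s.
Spread over the 52 km slope with efficiency ε = 0.30: R = ε·F/W = 0.30 × 791.04 / 52000 m = 4.564e-03 mm/s.
R = 4.564e-03 × 3600 = 16.4 mm/hr.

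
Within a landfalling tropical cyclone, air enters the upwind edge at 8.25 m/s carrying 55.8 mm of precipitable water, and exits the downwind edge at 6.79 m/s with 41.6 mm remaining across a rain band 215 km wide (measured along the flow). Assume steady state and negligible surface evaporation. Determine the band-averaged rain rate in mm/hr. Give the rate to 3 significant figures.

R ≈ 2.98 mm/hr

Column moisture flux per unit crosswind length is F = V × PW.
Inflow: F_in = 8.25 × 55.8 = 460.35 mm·m/s
Outflow: F_out = 6.79 × 41.6 = 282.464 mm·m/s
Steady-state rate R = (F_in − F_out)/L = (460.35 − 282.464) / 215000 m = 8.274e-04 mm/s.
R = 8.274e-04 × 3600 = 2.98 mm/hr.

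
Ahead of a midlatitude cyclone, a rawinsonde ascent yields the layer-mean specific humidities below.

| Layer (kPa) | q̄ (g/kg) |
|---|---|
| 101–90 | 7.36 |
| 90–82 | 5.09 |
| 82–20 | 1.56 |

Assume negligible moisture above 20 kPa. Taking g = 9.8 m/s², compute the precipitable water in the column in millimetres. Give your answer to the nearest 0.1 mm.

PW ≈ 22.3 mm

Precipitable water is the column-integrated vapour mass per unit area: PW = (1/g) Σ q̄ Δp, with q in kg/kg and Δp in Pa (1 kg/m² of water = 1 mm).
Layer 101–90 kPa: Δp = 110 hPa = 11000 Pa, q̄ = 0.00736 kg/kg → 0.00736 × 11000 / 9.8 = 8.26 mm
Layer 90–82 kPa: Δp = 80 hPa = 8000 Pa, q̄ = 0.00509 kg/kg → 0.00509 × 8000 / 9.8 = 4.16 mm
Layer 82–20 kPa: Δp = 620 hPa = 62000 Pa, q̄ = 0.00156 kg/kg → 0.00156 × 62000 / 9.8 = 9.87 mm
PW = 8.26 + 4.16 + 9.87 = 22.29 ≈ 22.3 mm.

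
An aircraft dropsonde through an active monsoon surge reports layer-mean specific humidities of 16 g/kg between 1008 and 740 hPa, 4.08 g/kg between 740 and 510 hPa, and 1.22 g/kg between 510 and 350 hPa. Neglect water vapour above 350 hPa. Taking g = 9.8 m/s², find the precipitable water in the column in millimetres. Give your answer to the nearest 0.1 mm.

Precipitable water is the column-integrated vapour mass per unit area: PW = (1/g) Σ q̄ Δp, with q in kg/kg and Δp in Pa (1 kg/m² of water = 1 mm).
Layer 1008–740 hPa: Δp = 268 hPa = 26800 Pa, q̄ = 0.016 kg/kg → 0.016 × 26800 / 9.8 = 43.76 mm
Layer 740–510 hPa: Δp = 230 hPa = 23000 Pa, q̄ = 0.00408 kg/kg → 0.00408 × 23000 / 9.8 = 9.58 mm
Layer 510–350 hPa: Δp = 160 hPa = 16000 Pa, q̄ = 0.00122 kg/kg → 0.00122 × 16000 / 9.8 = 1.99 mm
PW = 43.76 + 9.58 + 1.99 = 55.33 ≈ 55.3 mm.

PW ≈ 55.3 mm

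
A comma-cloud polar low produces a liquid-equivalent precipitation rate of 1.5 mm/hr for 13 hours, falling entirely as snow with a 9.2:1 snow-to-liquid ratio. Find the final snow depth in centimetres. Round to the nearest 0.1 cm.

Liquid-equivalent depth = 1.5 × 13 = 19.5 mm.
Snow depth = 19.5 mm × 9.2 = 179.4 mm = 17.9 cm.

snow depth ≈ 17.9 cm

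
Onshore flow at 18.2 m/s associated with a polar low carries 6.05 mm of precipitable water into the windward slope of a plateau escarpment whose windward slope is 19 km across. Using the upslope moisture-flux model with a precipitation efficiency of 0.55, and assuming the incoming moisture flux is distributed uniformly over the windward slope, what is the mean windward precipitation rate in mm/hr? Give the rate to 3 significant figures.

Incoming column moisture flux per unit ridge length: F = V × PW = 18.2 × 6.05 = 110.11 mm·m/s.
Spread over the 19 km slope with efficiency ε = 0.55: R = ε·F/W = 0.55 × 110.11 / 19000 m = 3.187e-03 mm/s.
R = 3.187e-03 × 3600 = 11.5 mm/hr.

R ≈ 11.5 mm/hr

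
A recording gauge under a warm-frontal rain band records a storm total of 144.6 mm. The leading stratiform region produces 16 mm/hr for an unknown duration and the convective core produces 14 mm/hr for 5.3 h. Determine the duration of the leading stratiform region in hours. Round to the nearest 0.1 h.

duration ≈ 4.4 h

Known phases: 14 × 5.3 = 74.2 mm.
Remaining depth = 144.6 − 74.2 = 70.4 mm.
Duration = 70.4 / 16 = 4.4 h.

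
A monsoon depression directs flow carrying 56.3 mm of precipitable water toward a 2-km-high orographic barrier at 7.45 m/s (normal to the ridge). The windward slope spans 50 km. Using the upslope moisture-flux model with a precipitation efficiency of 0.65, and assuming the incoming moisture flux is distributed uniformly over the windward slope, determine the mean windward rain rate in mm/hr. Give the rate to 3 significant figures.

R ≈ 19.6 mm/hr

Incoming column moisture flux per unit ridge length: F = V × PW = 7.45 × 56.3 = 419.435 mm·m/s.
Spread over the 50 km slope with efficiency ε = 0.65: R = ε·F/W = 0.65 × 419.435 / 50000 m = 5.453e-03 mm/s.
R = 5.453e-03 × 3600 = 19.6 mm/hr.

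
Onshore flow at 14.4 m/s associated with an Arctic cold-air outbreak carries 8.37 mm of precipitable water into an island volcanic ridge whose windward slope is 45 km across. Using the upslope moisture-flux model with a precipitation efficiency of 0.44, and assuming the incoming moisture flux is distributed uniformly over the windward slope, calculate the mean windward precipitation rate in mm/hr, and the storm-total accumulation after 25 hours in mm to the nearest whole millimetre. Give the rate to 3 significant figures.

R ≈ 4.24 mm/hr; total ≈ 106 mm

Incoming column moisture flux per unit ridge length: F = V × PW = 14.4 × 8.37 = 120.528 mm·m/s.
Spread over the 45 km slope with efficiency ε = 0.44: R = ε·F/W = 0.44 × 120.528 / 45000 m = 1.178e-03 mm/s.
R = 1.178e-03 × 3600 = 4.24 mm/hr.
Over 25 h: total = 4.24 × 25 = 106 mm.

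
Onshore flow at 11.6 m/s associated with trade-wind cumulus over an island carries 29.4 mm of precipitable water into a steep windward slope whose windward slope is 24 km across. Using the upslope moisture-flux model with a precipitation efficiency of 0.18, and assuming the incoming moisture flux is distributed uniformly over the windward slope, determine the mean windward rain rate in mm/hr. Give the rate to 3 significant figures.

R ≈ 9.21 mm/hr

Incoming column moisture flux per unit ridge length: F = V × PW = 11.6 × 29.4 = 341.04 mm·m/s.
Spread over the 24 km slope with efficiency ε = 0.18: R = ε·F/W = 0.18 × 341.04 / 24000 m = 2.558e-03 mm/s.
R = 2.558e-03 × 3600 = 9.21 mm/hr.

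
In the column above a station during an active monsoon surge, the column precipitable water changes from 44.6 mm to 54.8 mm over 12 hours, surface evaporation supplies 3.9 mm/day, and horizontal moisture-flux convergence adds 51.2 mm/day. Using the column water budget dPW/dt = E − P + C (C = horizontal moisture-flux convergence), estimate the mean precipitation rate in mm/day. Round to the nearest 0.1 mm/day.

dPW/dt = (54.8 − 44.6) mm / (12/24 day) = +20.400 mm/day.
P = E + C − dPW/dt = 3.9 + (51.2) − (+20.400) = 34.7 mm/day.

P ≈ 34.7 mm/day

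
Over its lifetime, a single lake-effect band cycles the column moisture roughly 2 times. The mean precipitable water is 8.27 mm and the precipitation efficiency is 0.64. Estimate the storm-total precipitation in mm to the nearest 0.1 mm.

Each cycle deposits ε × PW = 0.64 × 8.27 = 5.2928 mm.
Over 2 cycles: 2 × 5.2928 = 10.6 mm.

precipitation ≈ 10.6 mm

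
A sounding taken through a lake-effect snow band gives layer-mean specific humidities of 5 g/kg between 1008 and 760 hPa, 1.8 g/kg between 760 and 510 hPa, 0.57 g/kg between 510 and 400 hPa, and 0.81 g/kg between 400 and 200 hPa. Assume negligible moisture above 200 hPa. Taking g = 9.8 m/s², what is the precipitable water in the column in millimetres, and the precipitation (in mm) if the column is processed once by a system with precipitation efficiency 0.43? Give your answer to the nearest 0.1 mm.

PW ≈ 19.5 mm; precipitation ≈ 8.4 mm

Precipitable water is the column-integrated vapour mass per unit area: PW = (1/g) Σ q̄ Δp, with q in kg/kg and Δp in Pa (1 kg/m² of water = 1 mm).
Layer 1008–760 hPa: Δp = 248 hPa = 24800 Pa, q̄ = 0.005 kg/kg → 0.005 × 24800 / 9.8 = 12.65 mm
Layer 760–510 hPa: Δp = 250 hPa = 25000 Pa, q̄ = 0.0018 kg/kg → 0.0018 × 25000 / 9.8 = 4.59 mm
Layer 510–400 hPa: Δp = 110 hPa = 11000 Pa, q̄ = 0.00057 kg/kg → 0.00057 × 11000 / 9.8 = 0.64 mm
Layer 400–200 hPa: Δp = 200 hPa = 20000 Pa, q̄ = 0.00081 kg/kg → 0.00081 × 20000 / 9.8 = 1.65 mm
PW = 12.65 + 4.59 + 0.64 + 1.65 = 19.53 ≈ 19.5 mm.
Precipitation = ε × PW = 0.43 × 19.5 = 8.4 mm.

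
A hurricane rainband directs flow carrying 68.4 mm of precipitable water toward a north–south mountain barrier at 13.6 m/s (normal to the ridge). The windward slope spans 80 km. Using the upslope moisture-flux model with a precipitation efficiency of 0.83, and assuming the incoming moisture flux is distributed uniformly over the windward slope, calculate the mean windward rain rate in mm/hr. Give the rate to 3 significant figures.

R ≈ 34.7 mm/hr

Incoming column moisture flux per unit ridge length: F = V × PW = 13.6 × 68.4 = 930.24 mm·m/s.
Spread over the 80 km slope with efficiency ε = 0.83: R = ε·F/W = 0.83 × 930.24 / 80000 m = 9.651e-03 mm/s.
R = 9.651e-03 × 3600 = 34.7 mm/hr.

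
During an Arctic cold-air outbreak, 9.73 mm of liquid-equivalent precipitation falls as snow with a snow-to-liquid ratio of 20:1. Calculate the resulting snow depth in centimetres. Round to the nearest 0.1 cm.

snow depth ≈ 19.5 cm

Snow depth = liquid × ratio = 9.73 mm × 20 = 194.6 mm = 19.5 cm.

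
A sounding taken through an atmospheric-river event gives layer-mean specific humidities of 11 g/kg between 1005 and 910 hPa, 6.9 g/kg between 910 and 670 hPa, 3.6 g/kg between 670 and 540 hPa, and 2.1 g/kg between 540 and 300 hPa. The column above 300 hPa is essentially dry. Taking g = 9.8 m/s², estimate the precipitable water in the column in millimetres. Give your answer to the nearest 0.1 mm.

PW ≈ 37.5 mm

Precipitable water is the column-integrated vapour mass per unit area: PW = (1/g) Σ q̄ Δp, with q in kg/kg and Δp in Pa (1 kg/m² of water = 1 mm).
Layer 1005–910 hPa: Δp = 95 hPa = 9500 Pa, q̄ = 0.011 kg/kg → 0.011 × 9500 / 9.8 = 10.66 mm
Layer 910–670 hPa: Δp = 240 hPa = 24000 Pa, q̄ = 0.0069 kg/kg → 0.0069 × 24000 / 9.8 = 16.90 mm
Layer 670–540 hPa: Δp = 130 hPa = 13000 Pa, q̄ = 0.0036 kg/kg → 0.0036 × 13000 / 9.8 = 4.78 mm
Layer 540–300 hPa: Δp = 240 hPa = 24000 Pa, q̄ = 0.0021 kg/kg → 0.0021 × 24000 / 9.8 = 5.14 mm
PW = 10.66 + 16.90 + 4.78 + 5.14 = 37.48 ≈ 37.5 mm.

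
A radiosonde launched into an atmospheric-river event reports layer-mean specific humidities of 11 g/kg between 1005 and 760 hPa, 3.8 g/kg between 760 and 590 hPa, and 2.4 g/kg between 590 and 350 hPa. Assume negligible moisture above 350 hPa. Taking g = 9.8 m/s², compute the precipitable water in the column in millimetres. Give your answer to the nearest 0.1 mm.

Precipitable water is the column-integrated vapour mass per unit area: PW = (1/g) Σ q̄ Δp, with q in kg/kg and Δp in Pa (1 kg/m² of water = 1 mm).
Layer 1005–760 hPa: Δp = 245 hPa = 24500 Pa, q̄ = 0.011 kg/kg → 0.011 × 24500 / 9.8 = 27.50 mm
Layer 760–590 hPa: Δp = 170 hPa = 17000 Pa, q̄ = 0.0038 kg/kg → 0.0038 × 17000 / 9.8 = 6.59 mm
Layer 590–350 hPa: Δp = 240 hPa = 24000 Pa, q̄ = 0.0024 kg/kg → 0.0024 × 24000 / 9.8 = 5.88 mm
PW = 27.50 + 6.59 + 5.88 = 39.97 ≈ 40.0 mm.

PW ≈ 40.0 mm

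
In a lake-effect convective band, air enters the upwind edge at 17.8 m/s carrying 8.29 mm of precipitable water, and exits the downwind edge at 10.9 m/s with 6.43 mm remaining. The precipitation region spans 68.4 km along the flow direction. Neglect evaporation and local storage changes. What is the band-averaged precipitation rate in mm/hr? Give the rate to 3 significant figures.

Column moisture flux per unit crosswind length is F = V × PW.
Inflow: F_in = 17.8 × 8.29 = 147.562 mm·m/s
Outflow: F_out = 10.9 × 6.43 = 70.087 mm·m/s
Steady-state rate R = (F_in − F_out)/L = (147.562 − 70.087) / 68400 m = 1.133e-03 mm/s.
R = 1.133e-03 × 3600 = 4.08 mm/hr.

R ≈ 4.08 mm/hr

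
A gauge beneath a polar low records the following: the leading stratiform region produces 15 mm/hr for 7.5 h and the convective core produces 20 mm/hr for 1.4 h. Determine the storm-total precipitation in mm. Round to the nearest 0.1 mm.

total ≈ 140.5 mm

Total = Σ Rᵢ Δtᵢ = 15 × 7.5 + 20 × 1.4
      = 112.5 + 28 = 140.5 mm.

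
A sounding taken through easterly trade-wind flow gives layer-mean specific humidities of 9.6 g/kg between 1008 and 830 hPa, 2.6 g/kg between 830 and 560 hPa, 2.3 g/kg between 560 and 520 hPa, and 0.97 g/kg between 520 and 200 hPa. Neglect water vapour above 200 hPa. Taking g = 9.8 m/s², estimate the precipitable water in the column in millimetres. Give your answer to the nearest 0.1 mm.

Precipitable water is the column-integrated vapour mass per unit area: PW = (1/g) Σ q̄ Δp, with q in kg/kg and Δp in Pa (1 kg/m² of water = 1 mm).
Layer 1008–830 hPa: Δp = 178 hPa = 17800 Pa, q̄ = 0.0096 kg/kg → 0.0096 × 17800 / 9.8 = 17.44 mm
Layer 830–560 hPa: Δp = 270 hPa = 27000 Pa, q̄ = 0.0026 kg/kg → 0.0026 × 27000 / 9.8 = 7.16 mm
Layer 560–520 hPa: Δp = 40 hPa = 4000 Pa, q̄ = 0.0023 kg/kg → 0.0023 × 4000 / 9.8 = 0.94 mm
Layer 520–200 hPa: Δp = 320 hPa = 32000 Pa, q̄ = 0.00097 kg/kg → 0.00097 × 32000 / 9.8 = 3.17 mm
PW = 17.44 + 7.16 + 0.94 + 3.17 = 28.71 ≈ 28.7 mm.

PW ≈ 28.7 mm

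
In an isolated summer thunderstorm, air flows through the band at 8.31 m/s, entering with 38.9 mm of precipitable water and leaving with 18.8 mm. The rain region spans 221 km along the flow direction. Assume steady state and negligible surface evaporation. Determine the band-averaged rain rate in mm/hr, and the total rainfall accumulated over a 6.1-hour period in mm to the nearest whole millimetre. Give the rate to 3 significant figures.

R ≈ 2.72 mm/hr; total ≈ 17 mm

Column moisture flux per unit crosswind length is F = V × PW.
Inflow: F_in = 8.31 × 38.9 = 323.259 mm·m/s
Outflow: F_out = 8.31 × 18.8 = 156.228 mm·m/s
Steady-state rate R = (F_in − F_out)/L = (323.259 − 156.228) / 221000 m = 7.558e-04 mm/s.
R = 7.558e-04 × 3600 = 2.72 mm/hr.
Over 6.1 h: total = 2.72 × 6.1 = 16.592 ≈ 17 mm.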